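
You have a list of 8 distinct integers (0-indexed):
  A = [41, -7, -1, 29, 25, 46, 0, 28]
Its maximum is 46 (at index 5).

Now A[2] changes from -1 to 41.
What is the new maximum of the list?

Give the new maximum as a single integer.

Answer: 46

Derivation:
Old max = 46 (at index 5)
Change: A[2] -1 -> 41
Changed element was NOT the old max.
  New max = max(old_max, new_val) = max(46, 41) = 46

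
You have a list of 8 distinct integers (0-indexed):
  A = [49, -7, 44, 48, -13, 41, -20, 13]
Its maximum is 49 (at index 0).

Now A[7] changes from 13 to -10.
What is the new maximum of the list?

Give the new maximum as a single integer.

Answer: 49

Derivation:
Old max = 49 (at index 0)
Change: A[7] 13 -> -10
Changed element was NOT the old max.
  New max = max(old_max, new_val) = max(49, -10) = 49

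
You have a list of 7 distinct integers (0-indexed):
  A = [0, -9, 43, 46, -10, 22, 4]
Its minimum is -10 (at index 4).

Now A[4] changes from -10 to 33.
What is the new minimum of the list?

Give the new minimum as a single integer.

Answer: -9

Derivation:
Old min = -10 (at index 4)
Change: A[4] -10 -> 33
Changed element WAS the min. Need to check: is 33 still <= all others?
  Min of remaining elements: -9
  New min = min(33, -9) = -9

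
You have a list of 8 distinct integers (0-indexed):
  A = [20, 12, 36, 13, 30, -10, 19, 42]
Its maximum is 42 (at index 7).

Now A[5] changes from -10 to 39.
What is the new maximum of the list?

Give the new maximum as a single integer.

Answer: 42

Derivation:
Old max = 42 (at index 7)
Change: A[5] -10 -> 39
Changed element was NOT the old max.
  New max = max(old_max, new_val) = max(42, 39) = 42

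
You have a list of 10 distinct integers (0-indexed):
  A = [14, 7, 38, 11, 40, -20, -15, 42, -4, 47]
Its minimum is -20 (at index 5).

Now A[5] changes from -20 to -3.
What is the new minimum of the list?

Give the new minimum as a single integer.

Old min = -20 (at index 5)
Change: A[5] -20 -> -3
Changed element WAS the min. Need to check: is -3 still <= all others?
  Min of remaining elements: -15
  New min = min(-3, -15) = -15

Answer: -15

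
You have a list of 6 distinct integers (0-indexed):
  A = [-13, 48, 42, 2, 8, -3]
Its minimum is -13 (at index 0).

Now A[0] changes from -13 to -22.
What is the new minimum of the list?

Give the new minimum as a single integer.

Old min = -13 (at index 0)
Change: A[0] -13 -> -22
Changed element WAS the min. Need to check: is -22 still <= all others?
  Min of remaining elements: -3
  New min = min(-22, -3) = -22

Answer: -22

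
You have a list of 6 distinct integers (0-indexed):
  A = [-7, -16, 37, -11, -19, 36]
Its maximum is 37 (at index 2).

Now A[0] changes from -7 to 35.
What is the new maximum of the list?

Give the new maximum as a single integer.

Answer: 37

Derivation:
Old max = 37 (at index 2)
Change: A[0] -7 -> 35
Changed element was NOT the old max.
  New max = max(old_max, new_val) = max(37, 35) = 37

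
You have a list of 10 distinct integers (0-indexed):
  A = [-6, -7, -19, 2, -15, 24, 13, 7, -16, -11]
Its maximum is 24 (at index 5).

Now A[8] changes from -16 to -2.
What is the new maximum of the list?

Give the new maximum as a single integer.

Answer: 24

Derivation:
Old max = 24 (at index 5)
Change: A[8] -16 -> -2
Changed element was NOT the old max.
  New max = max(old_max, new_val) = max(24, -2) = 24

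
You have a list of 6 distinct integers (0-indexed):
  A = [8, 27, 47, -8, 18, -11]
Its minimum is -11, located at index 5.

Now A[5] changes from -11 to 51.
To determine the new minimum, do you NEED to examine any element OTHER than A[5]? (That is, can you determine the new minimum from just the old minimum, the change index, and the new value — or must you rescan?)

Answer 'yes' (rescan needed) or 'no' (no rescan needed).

Old min = -11 at index 5
Change at index 5: -11 -> 51
Index 5 WAS the min and new value 51 > old min -11. Must rescan other elements to find the new min.
Needs rescan: yes

Answer: yes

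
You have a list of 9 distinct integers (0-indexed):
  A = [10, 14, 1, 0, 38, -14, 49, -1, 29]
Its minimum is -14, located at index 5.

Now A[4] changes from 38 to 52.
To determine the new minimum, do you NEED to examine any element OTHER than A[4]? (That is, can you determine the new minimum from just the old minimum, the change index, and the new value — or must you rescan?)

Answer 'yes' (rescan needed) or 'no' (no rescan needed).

Old min = -14 at index 5
Change at index 4: 38 -> 52
Index 4 was NOT the min. New min = min(-14, 52). No rescan of other elements needed.
Needs rescan: no

Answer: no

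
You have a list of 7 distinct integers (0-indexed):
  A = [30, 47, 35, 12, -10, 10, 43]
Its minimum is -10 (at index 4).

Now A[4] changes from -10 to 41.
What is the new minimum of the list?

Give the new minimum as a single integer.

Answer: 10

Derivation:
Old min = -10 (at index 4)
Change: A[4] -10 -> 41
Changed element WAS the min. Need to check: is 41 still <= all others?
  Min of remaining elements: 10
  New min = min(41, 10) = 10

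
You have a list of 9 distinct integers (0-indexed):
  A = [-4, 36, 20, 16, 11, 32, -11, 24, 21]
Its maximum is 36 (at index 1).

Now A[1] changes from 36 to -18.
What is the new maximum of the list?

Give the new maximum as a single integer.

Answer: 32

Derivation:
Old max = 36 (at index 1)
Change: A[1] 36 -> -18
Changed element WAS the max -> may need rescan.
  Max of remaining elements: 32
  New max = max(-18, 32) = 32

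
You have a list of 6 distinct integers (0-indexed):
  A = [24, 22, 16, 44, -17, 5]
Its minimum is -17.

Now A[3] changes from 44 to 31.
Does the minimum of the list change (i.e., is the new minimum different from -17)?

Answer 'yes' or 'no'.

Answer: no

Derivation:
Old min = -17
Change: A[3] 44 -> 31
Changed element was NOT the min; min changes only if 31 < -17.
New min = -17; changed? no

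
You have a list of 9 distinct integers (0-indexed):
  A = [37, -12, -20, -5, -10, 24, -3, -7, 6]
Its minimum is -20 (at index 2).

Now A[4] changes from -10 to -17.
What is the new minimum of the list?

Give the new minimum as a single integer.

Answer: -20

Derivation:
Old min = -20 (at index 2)
Change: A[4] -10 -> -17
Changed element was NOT the old min.
  New min = min(old_min, new_val) = min(-20, -17) = -20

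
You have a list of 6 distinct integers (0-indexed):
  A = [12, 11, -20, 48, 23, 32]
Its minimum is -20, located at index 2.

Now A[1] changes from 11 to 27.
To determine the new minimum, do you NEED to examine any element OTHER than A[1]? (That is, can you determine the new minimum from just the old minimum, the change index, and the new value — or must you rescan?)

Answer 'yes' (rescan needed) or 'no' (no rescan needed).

Old min = -20 at index 2
Change at index 1: 11 -> 27
Index 1 was NOT the min. New min = min(-20, 27). No rescan of other elements needed.
Needs rescan: no

Answer: no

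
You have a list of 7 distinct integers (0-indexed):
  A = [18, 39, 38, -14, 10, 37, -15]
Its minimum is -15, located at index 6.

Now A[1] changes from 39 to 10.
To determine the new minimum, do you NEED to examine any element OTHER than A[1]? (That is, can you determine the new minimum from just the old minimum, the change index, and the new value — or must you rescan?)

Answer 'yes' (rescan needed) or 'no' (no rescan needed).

Old min = -15 at index 6
Change at index 1: 39 -> 10
Index 1 was NOT the min. New min = min(-15, 10). No rescan of other elements needed.
Needs rescan: no

Answer: no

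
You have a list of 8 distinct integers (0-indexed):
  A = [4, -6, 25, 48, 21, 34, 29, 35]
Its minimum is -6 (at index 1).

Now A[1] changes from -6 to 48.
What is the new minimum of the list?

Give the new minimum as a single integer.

Answer: 4

Derivation:
Old min = -6 (at index 1)
Change: A[1] -6 -> 48
Changed element WAS the min. Need to check: is 48 still <= all others?
  Min of remaining elements: 4
  New min = min(48, 4) = 4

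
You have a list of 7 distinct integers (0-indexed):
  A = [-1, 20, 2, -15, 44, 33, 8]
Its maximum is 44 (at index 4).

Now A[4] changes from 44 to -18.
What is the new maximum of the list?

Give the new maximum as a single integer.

Old max = 44 (at index 4)
Change: A[4] 44 -> -18
Changed element WAS the max -> may need rescan.
  Max of remaining elements: 33
  New max = max(-18, 33) = 33

Answer: 33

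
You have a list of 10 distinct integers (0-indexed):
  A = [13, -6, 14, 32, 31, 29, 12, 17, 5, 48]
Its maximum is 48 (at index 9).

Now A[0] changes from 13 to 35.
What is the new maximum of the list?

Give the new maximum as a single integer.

Old max = 48 (at index 9)
Change: A[0] 13 -> 35
Changed element was NOT the old max.
  New max = max(old_max, new_val) = max(48, 35) = 48

Answer: 48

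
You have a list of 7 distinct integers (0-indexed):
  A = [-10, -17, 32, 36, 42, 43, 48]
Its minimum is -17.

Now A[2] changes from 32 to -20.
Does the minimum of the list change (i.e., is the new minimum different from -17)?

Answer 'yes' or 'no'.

Old min = -17
Change: A[2] 32 -> -20
Changed element was NOT the min; min changes only if -20 < -17.
New min = -20; changed? yes

Answer: yes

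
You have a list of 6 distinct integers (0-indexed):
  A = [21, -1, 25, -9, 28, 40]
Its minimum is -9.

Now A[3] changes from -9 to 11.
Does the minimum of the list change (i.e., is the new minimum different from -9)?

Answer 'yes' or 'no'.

Answer: yes

Derivation:
Old min = -9
Change: A[3] -9 -> 11
Changed element was the min; new min must be rechecked.
New min = -1; changed? yes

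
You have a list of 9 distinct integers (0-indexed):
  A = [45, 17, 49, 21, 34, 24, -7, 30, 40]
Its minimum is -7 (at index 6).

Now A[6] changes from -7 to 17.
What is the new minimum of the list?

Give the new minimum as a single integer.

Answer: 17

Derivation:
Old min = -7 (at index 6)
Change: A[6] -7 -> 17
Changed element WAS the min. Need to check: is 17 still <= all others?
  Min of remaining elements: 17
  New min = min(17, 17) = 17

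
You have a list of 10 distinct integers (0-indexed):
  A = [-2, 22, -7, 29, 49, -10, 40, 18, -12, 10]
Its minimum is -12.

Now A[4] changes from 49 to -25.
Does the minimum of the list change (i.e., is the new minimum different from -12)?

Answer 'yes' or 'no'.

Answer: yes

Derivation:
Old min = -12
Change: A[4] 49 -> -25
Changed element was NOT the min; min changes only if -25 < -12.
New min = -25; changed? yes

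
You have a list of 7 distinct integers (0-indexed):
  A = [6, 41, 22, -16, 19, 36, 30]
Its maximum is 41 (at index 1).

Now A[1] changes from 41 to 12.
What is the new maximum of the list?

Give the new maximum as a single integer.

Answer: 36

Derivation:
Old max = 41 (at index 1)
Change: A[1] 41 -> 12
Changed element WAS the max -> may need rescan.
  Max of remaining elements: 36
  New max = max(12, 36) = 36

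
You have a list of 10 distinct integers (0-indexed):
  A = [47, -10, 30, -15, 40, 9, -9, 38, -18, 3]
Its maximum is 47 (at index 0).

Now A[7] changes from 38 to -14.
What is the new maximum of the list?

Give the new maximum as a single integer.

Old max = 47 (at index 0)
Change: A[7] 38 -> -14
Changed element was NOT the old max.
  New max = max(old_max, new_val) = max(47, -14) = 47

Answer: 47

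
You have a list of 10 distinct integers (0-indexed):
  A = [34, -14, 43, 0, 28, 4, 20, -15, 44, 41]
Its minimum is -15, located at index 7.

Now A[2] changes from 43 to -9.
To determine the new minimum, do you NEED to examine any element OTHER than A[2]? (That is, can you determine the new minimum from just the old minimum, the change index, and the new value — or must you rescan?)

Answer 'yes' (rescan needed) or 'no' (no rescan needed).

Answer: no

Derivation:
Old min = -15 at index 7
Change at index 2: 43 -> -9
Index 2 was NOT the min. New min = min(-15, -9). No rescan of other elements needed.
Needs rescan: no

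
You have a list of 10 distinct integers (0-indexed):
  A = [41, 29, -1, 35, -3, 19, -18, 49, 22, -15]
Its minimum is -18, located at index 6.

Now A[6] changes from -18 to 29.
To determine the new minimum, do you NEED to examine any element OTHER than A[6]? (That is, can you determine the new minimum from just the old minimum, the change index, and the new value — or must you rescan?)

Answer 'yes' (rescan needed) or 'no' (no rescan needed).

Answer: yes

Derivation:
Old min = -18 at index 6
Change at index 6: -18 -> 29
Index 6 WAS the min and new value 29 > old min -18. Must rescan other elements to find the new min.
Needs rescan: yes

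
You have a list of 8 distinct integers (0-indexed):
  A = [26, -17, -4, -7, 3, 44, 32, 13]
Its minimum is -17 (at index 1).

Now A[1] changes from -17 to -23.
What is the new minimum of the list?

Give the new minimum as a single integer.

Old min = -17 (at index 1)
Change: A[1] -17 -> -23
Changed element WAS the min. Need to check: is -23 still <= all others?
  Min of remaining elements: -7
  New min = min(-23, -7) = -23

Answer: -23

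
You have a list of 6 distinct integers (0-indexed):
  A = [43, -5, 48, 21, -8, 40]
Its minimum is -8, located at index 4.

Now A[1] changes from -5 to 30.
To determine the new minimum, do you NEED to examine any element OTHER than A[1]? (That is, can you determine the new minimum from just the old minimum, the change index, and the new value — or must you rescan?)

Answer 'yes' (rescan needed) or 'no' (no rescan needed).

Old min = -8 at index 4
Change at index 1: -5 -> 30
Index 1 was NOT the min. New min = min(-8, 30). No rescan of other elements needed.
Needs rescan: no

Answer: no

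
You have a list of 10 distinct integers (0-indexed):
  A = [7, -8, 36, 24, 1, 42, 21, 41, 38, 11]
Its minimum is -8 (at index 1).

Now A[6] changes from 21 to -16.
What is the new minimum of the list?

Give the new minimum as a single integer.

Old min = -8 (at index 1)
Change: A[6] 21 -> -16
Changed element was NOT the old min.
  New min = min(old_min, new_val) = min(-8, -16) = -16

Answer: -16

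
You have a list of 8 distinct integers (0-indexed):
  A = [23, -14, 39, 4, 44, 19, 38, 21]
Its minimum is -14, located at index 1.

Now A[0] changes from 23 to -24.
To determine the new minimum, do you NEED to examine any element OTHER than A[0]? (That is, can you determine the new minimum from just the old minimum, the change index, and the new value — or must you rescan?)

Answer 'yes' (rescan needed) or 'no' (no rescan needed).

Answer: no

Derivation:
Old min = -14 at index 1
Change at index 0: 23 -> -24
Index 0 was NOT the min. New min = min(-14, -24). No rescan of other elements needed.
Needs rescan: no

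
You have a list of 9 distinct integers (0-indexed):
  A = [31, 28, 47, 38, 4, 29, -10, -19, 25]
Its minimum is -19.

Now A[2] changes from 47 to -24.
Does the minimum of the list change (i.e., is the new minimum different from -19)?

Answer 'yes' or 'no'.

Answer: yes

Derivation:
Old min = -19
Change: A[2] 47 -> -24
Changed element was NOT the min; min changes only if -24 < -19.
New min = -24; changed? yes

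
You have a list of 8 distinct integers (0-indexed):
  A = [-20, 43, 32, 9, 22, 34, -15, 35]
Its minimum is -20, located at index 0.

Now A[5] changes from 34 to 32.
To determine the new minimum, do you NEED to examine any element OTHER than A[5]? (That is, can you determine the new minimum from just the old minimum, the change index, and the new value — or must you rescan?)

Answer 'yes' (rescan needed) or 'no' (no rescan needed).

Answer: no

Derivation:
Old min = -20 at index 0
Change at index 5: 34 -> 32
Index 5 was NOT the min. New min = min(-20, 32). No rescan of other elements needed.
Needs rescan: no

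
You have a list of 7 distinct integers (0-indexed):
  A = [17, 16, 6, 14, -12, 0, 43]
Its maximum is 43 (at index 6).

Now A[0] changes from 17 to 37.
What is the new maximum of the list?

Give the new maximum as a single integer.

Old max = 43 (at index 6)
Change: A[0] 17 -> 37
Changed element was NOT the old max.
  New max = max(old_max, new_val) = max(43, 37) = 43

Answer: 43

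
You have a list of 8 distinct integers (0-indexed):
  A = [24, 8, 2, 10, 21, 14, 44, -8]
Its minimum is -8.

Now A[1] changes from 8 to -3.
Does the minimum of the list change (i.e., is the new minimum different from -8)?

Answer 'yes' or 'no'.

Old min = -8
Change: A[1] 8 -> -3
Changed element was NOT the min; min changes only if -3 < -8.
New min = -8; changed? no

Answer: no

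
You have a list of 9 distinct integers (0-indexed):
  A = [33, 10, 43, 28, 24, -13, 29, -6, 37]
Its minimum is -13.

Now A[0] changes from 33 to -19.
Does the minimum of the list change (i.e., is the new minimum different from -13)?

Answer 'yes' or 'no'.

Old min = -13
Change: A[0] 33 -> -19
Changed element was NOT the min; min changes only if -19 < -13.
New min = -19; changed? yes

Answer: yes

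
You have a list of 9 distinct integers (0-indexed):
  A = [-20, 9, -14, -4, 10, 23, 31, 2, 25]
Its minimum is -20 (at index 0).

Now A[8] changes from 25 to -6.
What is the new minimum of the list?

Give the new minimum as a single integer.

Old min = -20 (at index 0)
Change: A[8] 25 -> -6
Changed element was NOT the old min.
  New min = min(old_min, new_val) = min(-20, -6) = -20

Answer: -20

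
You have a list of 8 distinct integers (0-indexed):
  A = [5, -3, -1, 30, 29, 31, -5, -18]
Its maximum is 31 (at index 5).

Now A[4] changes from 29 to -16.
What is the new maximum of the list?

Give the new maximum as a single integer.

Old max = 31 (at index 5)
Change: A[4] 29 -> -16
Changed element was NOT the old max.
  New max = max(old_max, new_val) = max(31, -16) = 31

Answer: 31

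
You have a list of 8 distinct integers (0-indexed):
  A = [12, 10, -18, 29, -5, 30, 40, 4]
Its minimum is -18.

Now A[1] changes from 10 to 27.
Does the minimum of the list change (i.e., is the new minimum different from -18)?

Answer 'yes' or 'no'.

Answer: no

Derivation:
Old min = -18
Change: A[1] 10 -> 27
Changed element was NOT the min; min changes only if 27 < -18.
New min = -18; changed? no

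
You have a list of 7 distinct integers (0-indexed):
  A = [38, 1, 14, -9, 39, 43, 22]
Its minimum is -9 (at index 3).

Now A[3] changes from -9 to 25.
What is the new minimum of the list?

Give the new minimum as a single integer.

Answer: 1

Derivation:
Old min = -9 (at index 3)
Change: A[3] -9 -> 25
Changed element WAS the min. Need to check: is 25 still <= all others?
  Min of remaining elements: 1
  New min = min(25, 1) = 1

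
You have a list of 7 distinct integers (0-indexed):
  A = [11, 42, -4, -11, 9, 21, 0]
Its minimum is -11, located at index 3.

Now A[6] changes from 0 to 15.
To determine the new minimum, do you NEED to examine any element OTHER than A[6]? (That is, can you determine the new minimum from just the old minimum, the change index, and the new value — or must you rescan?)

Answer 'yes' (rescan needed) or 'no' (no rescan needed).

Old min = -11 at index 3
Change at index 6: 0 -> 15
Index 6 was NOT the min. New min = min(-11, 15). No rescan of other elements needed.
Needs rescan: no

Answer: no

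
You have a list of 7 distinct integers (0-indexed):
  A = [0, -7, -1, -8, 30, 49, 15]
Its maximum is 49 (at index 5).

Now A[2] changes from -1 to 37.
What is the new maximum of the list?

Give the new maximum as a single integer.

Old max = 49 (at index 5)
Change: A[2] -1 -> 37
Changed element was NOT the old max.
  New max = max(old_max, new_val) = max(49, 37) = 49

Answer: 49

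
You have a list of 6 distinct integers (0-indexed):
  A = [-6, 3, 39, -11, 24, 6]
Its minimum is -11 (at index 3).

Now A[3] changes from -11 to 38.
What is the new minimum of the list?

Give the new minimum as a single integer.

Answer: -6

Derivation:
Old min = -11 (at index 3)
Change: A[3] -11 -> 38
Changed element WAS the min. Need to check: is 38 still <= all others?
  Min of remaining elements: -6
  New min = min(38, -6) = -6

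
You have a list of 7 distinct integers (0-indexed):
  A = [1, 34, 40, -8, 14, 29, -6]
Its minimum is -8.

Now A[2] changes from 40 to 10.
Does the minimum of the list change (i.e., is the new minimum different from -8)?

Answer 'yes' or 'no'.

Answer: no

Derivation:
Old min = -8
Change: A[2] 40 -> 10
Changed element was NOT the min; min changes only if 10 < -8.
New min = -8; changed? no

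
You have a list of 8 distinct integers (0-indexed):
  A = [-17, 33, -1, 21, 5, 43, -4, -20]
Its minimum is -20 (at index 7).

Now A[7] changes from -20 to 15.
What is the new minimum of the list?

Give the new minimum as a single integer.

Answer: -17

Derivation:
Old min = -20 (at index 7)
Change: A[7] -20 -> 15
Changed element WAS the min. Need to check: is 15 still <= all others?
  Min of remaining elements: -17
  New min = min(15, -17) = -17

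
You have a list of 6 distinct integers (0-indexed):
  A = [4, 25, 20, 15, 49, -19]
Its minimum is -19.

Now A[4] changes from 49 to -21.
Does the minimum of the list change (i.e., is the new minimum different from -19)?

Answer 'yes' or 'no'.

Answer: yes

Derivation:
Old min = -19
Change: A[4] 49 -> -21
Changed element was NOT the min; min changes only if -21 < -19.
New min = -21; changed? yes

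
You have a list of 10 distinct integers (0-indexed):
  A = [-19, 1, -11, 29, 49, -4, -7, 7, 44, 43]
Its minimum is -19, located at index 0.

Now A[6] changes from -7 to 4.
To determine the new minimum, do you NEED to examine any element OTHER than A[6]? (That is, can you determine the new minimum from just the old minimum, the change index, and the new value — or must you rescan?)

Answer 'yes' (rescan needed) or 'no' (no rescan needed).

Old min = -19 at index 0
Change at index 6: -7 -> 4
Index 6 was NOT the min. New min = min(-19, 4). No rescan of other elements needed.
Needs rescan: no

Answer: no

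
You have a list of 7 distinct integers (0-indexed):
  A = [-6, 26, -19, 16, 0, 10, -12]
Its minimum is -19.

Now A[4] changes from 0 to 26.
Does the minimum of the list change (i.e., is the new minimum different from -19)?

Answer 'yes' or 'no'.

Answer: no

Derivation:
Old min = -19
Change: A[4] 0 -> 26
Changed element was NOT the min; min changes only if 26 < -19.
New min = -19; changed? no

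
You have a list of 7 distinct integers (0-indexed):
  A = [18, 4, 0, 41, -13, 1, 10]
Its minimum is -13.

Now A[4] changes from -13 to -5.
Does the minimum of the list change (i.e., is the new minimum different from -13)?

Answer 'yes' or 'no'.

Old min = -13
Change: A[4] -13 -> -5
Changed element was the min; new min must be rechecked.
New min = -5; changed? yes

Answer: yes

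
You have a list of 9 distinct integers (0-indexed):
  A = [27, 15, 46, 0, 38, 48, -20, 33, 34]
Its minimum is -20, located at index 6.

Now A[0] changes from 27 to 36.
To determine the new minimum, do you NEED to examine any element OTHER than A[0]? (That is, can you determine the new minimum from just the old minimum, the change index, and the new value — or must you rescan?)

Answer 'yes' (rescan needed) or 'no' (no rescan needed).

Answer: no

Derivation:
Old min = -20 at index 6
Change at index 0: 27 -> 36
Index 0 was NOT the min. New min = min(-20, 36). No rescan of other elements needed.
Needs rescan: no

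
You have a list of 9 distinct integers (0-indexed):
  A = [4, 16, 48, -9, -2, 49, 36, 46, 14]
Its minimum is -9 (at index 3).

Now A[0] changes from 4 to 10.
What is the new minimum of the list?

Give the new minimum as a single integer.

Answer: -9

Derivation:
Old min = -9 (at index 3)
Change: A[0] 4 -> 10
Changed element was NOT the old min.
  New min = min(old_min, new_val) = min(-9, 10) = -9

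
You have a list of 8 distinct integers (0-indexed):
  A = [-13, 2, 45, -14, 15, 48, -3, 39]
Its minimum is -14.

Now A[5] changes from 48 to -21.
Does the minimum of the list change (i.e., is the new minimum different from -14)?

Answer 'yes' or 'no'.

Answer: yes

Derivation:
Old min = -14
Change: A[5] 48 -> -21
Changed element was NOT the min; min changes only if -21 < -14.
New min = -21; changed? yes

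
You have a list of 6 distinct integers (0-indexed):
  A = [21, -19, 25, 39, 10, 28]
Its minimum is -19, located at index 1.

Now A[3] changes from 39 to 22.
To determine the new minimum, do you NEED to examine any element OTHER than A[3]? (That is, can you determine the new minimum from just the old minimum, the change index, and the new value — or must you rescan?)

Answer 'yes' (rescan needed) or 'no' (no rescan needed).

Old min = -19 at index 1
Change at index 3: 39 -> 22
Index 3 was NOT the min. New min = min(-19, 22). No rescan of other elements needed.
Needs rescan: no

Answer: no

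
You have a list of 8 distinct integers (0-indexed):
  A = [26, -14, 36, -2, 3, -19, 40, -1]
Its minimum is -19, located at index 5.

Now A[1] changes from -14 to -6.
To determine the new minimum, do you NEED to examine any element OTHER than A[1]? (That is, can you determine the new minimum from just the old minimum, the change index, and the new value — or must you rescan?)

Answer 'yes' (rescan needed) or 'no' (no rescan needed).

Answer: no

Derivation:
Old min = -19 at index 5
Change at index 1: -14 -> -6
Index 1 was NOT the min. New min = min(-19, -6). No rescan of other elements needed.
Needs rescan: no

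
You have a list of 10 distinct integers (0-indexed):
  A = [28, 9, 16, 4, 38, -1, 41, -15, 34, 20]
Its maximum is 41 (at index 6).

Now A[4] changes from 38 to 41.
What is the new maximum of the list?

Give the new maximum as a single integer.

Answer: 41

Derivation:
Old max = 41 (at index 6)
Change: A[4] 38 -> 41
Changed element was NOT the old max.
  New max = max(old_max, new_val) = max(41, 41) = 41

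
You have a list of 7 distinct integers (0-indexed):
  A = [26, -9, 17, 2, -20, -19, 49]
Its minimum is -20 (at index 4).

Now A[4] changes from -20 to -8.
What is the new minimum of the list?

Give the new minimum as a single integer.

Old min = -20 (at index 4)
Change: A[4] -20 -> -8
Changed element WAS the min. Need to check: is -8 still <= all others?
  Min of remaining elements: -19
  New min = min(-8, -19) = -19

Answer: -19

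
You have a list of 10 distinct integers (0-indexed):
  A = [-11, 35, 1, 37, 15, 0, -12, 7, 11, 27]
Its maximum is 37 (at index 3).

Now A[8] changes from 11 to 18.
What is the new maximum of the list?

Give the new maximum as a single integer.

Old max = 37 (at index 3)
Change: A[8] 11 -> 18
Changed element was NOT the old max.
  New max = max(old_max, new_val) = max(37, 18) = 37

Answer: 37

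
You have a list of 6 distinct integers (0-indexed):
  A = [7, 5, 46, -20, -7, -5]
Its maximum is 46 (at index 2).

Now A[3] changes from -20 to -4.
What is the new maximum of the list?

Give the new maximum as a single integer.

Answer: 46

Derivation:
Old max = 46 (at index 2)
Change: A[3] -20 -> -4
Changed element was NOT the old max.
  New max = max(old_max, new_val) = max(46, -4) = 46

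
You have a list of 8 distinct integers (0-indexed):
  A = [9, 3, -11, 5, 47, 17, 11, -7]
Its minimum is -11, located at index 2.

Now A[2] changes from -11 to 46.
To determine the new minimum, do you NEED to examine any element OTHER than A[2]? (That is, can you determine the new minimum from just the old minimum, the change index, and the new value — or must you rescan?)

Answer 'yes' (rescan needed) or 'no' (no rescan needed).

Old min = -11 at index 2
Change at index 2: -11 -> 46
Index 2 WAS the min and new value 46 > old min -11. Must rescan other elements to find the new min.
Needs rescan: yes

Answer: yes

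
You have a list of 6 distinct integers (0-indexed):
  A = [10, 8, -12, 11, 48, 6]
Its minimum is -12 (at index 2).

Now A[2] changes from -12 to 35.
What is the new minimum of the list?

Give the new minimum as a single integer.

Old min = -12 (at index 2)
Change: A[2] -12 -> 35
Changed element WAS the min. Need to check: is 35 still <= all others?
  Min of remaining elements: 6
  New min = min(35, 6) = 6

Answer: 6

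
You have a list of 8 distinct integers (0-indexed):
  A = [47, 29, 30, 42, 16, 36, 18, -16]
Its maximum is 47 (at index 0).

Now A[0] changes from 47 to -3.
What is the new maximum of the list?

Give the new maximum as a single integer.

Answer: 42

Derivation:
Old max = 47 (at index 0)
Change: A[0] 47 -> -3
Changed element WAS the max -> may need rescan.
  Max of remaining elements: 42
  New max = max(-3, 42) = 42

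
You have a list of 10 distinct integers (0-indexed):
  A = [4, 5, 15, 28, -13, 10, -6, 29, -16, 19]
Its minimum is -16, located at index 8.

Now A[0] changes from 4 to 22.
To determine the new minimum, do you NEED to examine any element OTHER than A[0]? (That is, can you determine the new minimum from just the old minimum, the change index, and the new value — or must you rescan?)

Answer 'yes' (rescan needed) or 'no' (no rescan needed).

Answer: no

Derivation:
Old min = -16 at index 8
Change at index 0: 4 -> 22
Index 0 was NOT the min. New min = min(-16, 22). No rescan of other elements needed.
Needs rescan: no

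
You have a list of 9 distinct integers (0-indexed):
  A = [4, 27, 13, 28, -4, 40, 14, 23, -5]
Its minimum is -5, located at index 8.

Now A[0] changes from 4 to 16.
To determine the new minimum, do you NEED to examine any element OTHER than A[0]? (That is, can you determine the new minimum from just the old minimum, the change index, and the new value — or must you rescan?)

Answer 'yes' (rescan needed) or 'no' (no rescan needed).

Old min = -5 at index 8
Change at index 0: 4 -> 16
Index 0 was NOT the min. New min = min(-5, 16). No rescan of other elements needed.
Needs rescan: no

Answer: no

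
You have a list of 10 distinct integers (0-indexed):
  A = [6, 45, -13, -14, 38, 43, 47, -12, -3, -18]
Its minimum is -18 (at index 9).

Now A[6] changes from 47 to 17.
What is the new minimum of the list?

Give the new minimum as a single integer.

Old min = -18 (at index 9)
Change: A[6] 47 -> 17
Changed element was NOT the old min.
  New min = min(old_min, new_val) = min(-18, 17) = -18

Answer: -18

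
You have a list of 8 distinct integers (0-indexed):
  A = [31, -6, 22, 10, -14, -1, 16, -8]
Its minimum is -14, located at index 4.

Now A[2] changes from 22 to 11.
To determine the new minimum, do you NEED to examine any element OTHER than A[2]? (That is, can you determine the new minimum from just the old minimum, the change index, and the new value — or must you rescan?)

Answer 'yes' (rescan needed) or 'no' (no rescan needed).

Old min = -14 at index 4
Change at index 2: 22 -> 11
Index 2 was NOT the min. New min = min(-14, 11). No rescan of other elements needed.
Needs rescan: no

Answer: no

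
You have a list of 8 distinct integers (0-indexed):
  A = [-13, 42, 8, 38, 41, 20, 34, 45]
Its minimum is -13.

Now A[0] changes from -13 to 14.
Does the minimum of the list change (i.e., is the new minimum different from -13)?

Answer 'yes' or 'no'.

Answer: yes

Derivation:
Old min = -13
Change: A[0] -13 -> 14
Changed element was the min; new min must be rechecked.
New min = 8; changed? yes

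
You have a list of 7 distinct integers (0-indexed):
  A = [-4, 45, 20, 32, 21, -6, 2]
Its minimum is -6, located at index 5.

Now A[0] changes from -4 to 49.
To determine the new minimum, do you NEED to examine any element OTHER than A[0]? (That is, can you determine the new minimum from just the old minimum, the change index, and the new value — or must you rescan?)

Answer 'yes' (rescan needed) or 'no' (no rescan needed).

Old min = -6 at index 5
Change at index 0: -4 -> 49
Index 0 was NOT the min. New min = min(-6, 49). No rescan of other elements needed.
Needs rescan: no

Answer: no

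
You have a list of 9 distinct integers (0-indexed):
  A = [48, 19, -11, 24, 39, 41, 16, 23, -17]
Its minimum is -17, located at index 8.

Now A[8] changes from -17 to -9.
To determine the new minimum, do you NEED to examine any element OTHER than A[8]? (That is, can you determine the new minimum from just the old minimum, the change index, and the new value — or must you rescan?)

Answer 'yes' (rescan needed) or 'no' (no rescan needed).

Old min = -17 at index 8
Change at index 8: -17 -> -9
Index 8 WAS the min and new value -9 > old min -17. Must rescan other elements to find the new min.
Needs rescan: yes

Answer: yes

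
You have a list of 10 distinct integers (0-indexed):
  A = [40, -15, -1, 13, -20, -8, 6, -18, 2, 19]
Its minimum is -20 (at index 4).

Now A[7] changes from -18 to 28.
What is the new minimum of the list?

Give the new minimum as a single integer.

Old min = -20 (at index 4)
Change: A[7] -18 -> 28
Changed element was NOT the old min.
  New min = min(old_min, new_val) = min(-20, 28) = -20

Answer: -20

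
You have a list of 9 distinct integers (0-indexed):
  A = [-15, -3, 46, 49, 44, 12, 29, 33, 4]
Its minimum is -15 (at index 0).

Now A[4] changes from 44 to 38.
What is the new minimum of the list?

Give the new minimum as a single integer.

Answer: -15

Derivation:
Old min = -15 (at index 0)
Change: A[4] 44 -> 38
Changed element was NOT the old min.
  New min = min(old_min, new_val) = min(-15, 38) = -15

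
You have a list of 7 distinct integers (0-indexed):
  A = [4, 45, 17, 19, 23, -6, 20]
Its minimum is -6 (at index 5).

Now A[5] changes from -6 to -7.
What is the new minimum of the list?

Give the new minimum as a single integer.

Answer: -7

Derivation:
Old min = -6 (at index 5)
Change: A[5] -6 -> -7
Changed element WAS the min. Need to check: is -7 still <= all others?
  Min of remaining elements: 4
  New min = min(-7, 4) = -7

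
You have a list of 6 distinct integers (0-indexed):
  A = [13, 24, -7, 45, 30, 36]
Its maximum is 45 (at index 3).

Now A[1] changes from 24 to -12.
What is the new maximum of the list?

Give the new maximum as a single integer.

Old max = 45 (at index 3)
Change: A[1] 24 -> -12
Changed element was NOT the old max.
  New max = max(old_max, new_val) = max(45, -12) = 45

Answer: 45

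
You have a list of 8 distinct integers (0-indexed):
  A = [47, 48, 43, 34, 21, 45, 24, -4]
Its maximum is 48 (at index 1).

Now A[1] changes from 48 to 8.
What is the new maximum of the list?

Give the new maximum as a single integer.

Old max = 48 (at index 1)
Change: A[1] 48 -> 8
Changed element WAS the max -> may need rescan.
  Max of remaining elements: 47
  New max = max(8, 47) = 47

Answer: 47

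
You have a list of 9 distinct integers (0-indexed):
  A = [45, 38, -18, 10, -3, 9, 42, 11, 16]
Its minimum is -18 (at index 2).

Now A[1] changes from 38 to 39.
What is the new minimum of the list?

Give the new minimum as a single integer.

Old min = -18 (at index 2)
Change: A[1] 38 -> 39
Changed element was NOT the old min.
  New min = min(old_min, new_val) = min(-18, 39) = -18

Answer: -18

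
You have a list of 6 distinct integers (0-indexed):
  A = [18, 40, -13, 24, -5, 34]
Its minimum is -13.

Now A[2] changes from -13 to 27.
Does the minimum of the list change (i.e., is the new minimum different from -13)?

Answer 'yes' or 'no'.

Answer: yes

Derivation:
Old min = -13
Change: A[2] -13 -> 27
Changed element was the min; new min must be rechecked.
New min = -5; changed? yes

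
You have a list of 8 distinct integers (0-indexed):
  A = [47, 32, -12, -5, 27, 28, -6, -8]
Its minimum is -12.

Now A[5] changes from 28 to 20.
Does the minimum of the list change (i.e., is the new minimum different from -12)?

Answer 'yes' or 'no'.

Answer: no

Derivation:
Old min = -12
Change: A[5] 28 -> 20
Changed element was NOT the min; min changes only if 20 < -12.
New min = -12; changed? no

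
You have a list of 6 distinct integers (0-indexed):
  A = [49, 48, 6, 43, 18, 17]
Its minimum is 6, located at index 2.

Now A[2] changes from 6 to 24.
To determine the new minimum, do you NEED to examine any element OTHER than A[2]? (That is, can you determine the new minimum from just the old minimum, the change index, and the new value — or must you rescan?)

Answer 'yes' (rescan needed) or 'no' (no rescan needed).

Answer: yes

Derivation:
Old min = 6 at index 2
Change at index 2: 6 -> 24
Index 2 WAS the min and new value 24 > old min 6. Must rescan other elements to find the new min.
Needs rescan: yes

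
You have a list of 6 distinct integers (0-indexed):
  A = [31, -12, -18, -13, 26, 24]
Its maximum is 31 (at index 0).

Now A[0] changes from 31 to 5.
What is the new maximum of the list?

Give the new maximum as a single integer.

Answer: 26

Derivation:
Old max = 31 (at index 0)
Change: A[0] 31 -> 5
Changed element WAS the max -> may need rescan.
  Max of remaining elements: 26
  New max = max(5, 26) = 26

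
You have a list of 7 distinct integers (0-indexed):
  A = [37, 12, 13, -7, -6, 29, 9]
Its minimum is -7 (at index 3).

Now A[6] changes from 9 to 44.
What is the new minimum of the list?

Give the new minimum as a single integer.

Old min = -7 (at index 3)
Change: A[6] 9 -> 44
Changed element was NOT the old min.
  New min = min(old_min, new_val) = min(-7, 44) = -7

Answer: -7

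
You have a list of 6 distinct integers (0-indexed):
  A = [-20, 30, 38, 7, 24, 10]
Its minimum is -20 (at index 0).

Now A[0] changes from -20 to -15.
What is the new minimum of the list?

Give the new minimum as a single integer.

Answer: -15

Derivation:
Old min = -20 (at index 0)
Change: A[0] -20 -> -15
Changed element WAS the min. Need to check: is -15 still <= all others?
  Min of remaining elements: 7
  New min = min(-15, 7) = -15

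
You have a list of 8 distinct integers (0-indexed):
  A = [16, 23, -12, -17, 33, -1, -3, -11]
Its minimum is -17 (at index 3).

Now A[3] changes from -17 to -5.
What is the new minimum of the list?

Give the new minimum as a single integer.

Old min = -17 (at index 3)
Change: A[3] -17 -> -5
Changed element WAS the min. Need to check: is -5 still <= all others?
  Min of remaining elements: -12
  New min = min(-5, -12) = -12

Answer: -12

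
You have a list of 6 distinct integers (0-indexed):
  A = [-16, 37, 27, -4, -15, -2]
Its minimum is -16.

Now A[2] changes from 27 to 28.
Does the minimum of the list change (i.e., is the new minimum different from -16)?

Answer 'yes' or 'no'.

Answer: no

Derivation:
Old min = -16
Change: A[2] 27 -> 28
Changed element was NOT the min; min changes only if 28 < -16.
New min = -16; changed? no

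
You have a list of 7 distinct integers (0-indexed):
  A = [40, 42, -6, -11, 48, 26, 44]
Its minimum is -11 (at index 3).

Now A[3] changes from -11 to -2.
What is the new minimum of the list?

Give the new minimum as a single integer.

Old min = -11 (at index 3)
Change: A[3] -11 -> -2
Changed element WAS the min. Need to check: is -2 still <= all others?
  Min of remaining elements: -6
  New min = min(-2, -6) = -6

Answer: -6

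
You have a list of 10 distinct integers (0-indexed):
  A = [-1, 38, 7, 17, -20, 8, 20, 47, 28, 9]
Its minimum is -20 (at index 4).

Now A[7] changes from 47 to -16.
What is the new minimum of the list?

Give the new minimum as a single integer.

Answer: -20

Derivation:
Old min = -20 (at index 4)
Change: A[7] 47 -> -16
Changed element was NOT the old min.
  New min = min(old_min, new_val) = min(-20, -16) = -20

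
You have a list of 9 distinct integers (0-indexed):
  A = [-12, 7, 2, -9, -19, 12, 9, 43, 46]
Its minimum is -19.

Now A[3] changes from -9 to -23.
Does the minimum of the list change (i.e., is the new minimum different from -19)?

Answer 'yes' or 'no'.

Answer: yes

Derivation:
Old min = -19
Change: A[3] -9 -> -23
Changed element was NOT the min; min changes only if -23 < -19.
New min = -23; changed? yes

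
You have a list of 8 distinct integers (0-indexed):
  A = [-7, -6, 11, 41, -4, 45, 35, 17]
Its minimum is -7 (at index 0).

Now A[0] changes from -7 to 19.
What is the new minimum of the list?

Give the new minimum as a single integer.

Old min = -7 (at index 0)
Change: A[0] -7 -> 19
Changed element WAS the min. Need to check: is 19 still <= all others?
  Min of remaining elements: -6
  New min = min(19, -6) = -6

Answer: -6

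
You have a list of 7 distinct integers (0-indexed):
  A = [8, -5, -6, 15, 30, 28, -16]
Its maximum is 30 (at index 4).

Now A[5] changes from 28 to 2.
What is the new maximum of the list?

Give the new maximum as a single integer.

Old max = 30 (at index 4)
Change: A[5] 28 -> 2
Changed element was NOT the old max.
  New max = max(old_max, new_val) = max(30, 2) = 30

Answer: 30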